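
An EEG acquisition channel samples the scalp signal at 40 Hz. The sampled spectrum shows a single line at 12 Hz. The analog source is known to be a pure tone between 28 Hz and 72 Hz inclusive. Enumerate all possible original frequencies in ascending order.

Frequencies that alias to 12 Hz are k·fs ± 12 Hz for integer k ≥ 0.
k=0: 12 Hz.
k=1: 28 Hz, 52 Hz.
k=2: 68 Hz, 92 Hz.
k=3: 108 Hz, 132 Hz.
Within [28 Hz, 72 Hz]: 28 Hz, 52 Hz, 68 Hz.

28 Hz, 52 Hz, 68 Hz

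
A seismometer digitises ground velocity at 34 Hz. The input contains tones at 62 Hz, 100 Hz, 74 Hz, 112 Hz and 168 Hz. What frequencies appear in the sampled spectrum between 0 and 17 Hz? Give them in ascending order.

fs/2 = 17 Hz.
62 Hz mod fs = 28 Hz.
28 Hz > fs/2 = 17 Hz, folds to fs − 28 Hz = 6 Hz.
100 Hz mod fs = 32 Hz.
32 Hz > fs/2 = 17 Hz, folds to fs − 32 Hz = 2 Hz.
74 Hz mod fs = 6 Hz.
6 Hz ≤ fs/2 = 17 Hz, appears at 6 Hz.
112 Hz mod fs = 10 Hz.
10 Hz ≤ fs/2 = 17 Hz, appears at 10 Hz.
168 Hz mod fs = 32 Hz.
32 Hz > fs/2 = 17 Hz, folds to fs − 32 Hz = 2 Hz.
Distinct values: {2 Hz, 6 Hz, 10 Hz}.

2 Hz, 6 Hz, 10 Hz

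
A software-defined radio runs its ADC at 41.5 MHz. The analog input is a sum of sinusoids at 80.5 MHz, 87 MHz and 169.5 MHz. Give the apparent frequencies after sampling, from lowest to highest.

2.5 MHz, 3.5 MHz, 4 MHz

fs/2 = 20.75 MHz.
80.5 MHz mod fs = 39 MHz.
39 MHz > fs/2 = 20.75 MHz, folds to fs − 39 MHz = 2.5 MHz.
87 MHz mod fs = 4 MHz.
4 MHz ≤ fs/2 = 20.75 MHz, appears at 4 MHz.
169.5 MHz mod fs = 3.5 MHz.
3.5 MHz ≤ fs/2 = 20.75 MHz, appears at 3.5 MHz.
Distinct values: {2.5 MHz, 3.5 MHz, 4 MHz}.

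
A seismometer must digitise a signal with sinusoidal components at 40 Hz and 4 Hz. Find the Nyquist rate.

Highest-frequency component: 40 Hz.
Nyquist rate = 2 × 40 Hz = 80 Hz.

80 Hz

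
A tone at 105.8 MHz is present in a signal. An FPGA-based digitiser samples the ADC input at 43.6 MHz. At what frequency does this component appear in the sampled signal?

105.8 MHz mod fs = 18.6 MHz.
18.6 MHz ≤ fs/2 = 21.8 MHz, appears at 18.6 MHz.

18.6 MHz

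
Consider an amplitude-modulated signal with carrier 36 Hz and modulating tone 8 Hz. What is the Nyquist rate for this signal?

88 Hz

AM sidebands sit at fc ± fm = 28 Hz and 44 Hz.
Highest-frequency component: 44 Hz.
Nyquist rate = 2 × 44 Hz = 88 Hz.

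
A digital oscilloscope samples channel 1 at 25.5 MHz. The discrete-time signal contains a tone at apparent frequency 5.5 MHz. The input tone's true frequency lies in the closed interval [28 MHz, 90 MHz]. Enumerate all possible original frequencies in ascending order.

31 MHz, 45.5 MHz, 56.5 MHz, 71 MHz, 82 MHz

Frequencies that alias to 5.5 MHz are k·fs ± 5.5 MHz for integer k ≥ 0.
k=0: 5.5 MHz.
k=1: 20 MHz, 31 MHz.
k=2: 45.5 MHz, 56.5 MHz.
k=3: 71 MHz, 82 MHz.
k=4: 96.5 MHz, 107.5 MHz.
Within [28 MHz, 90 MHz]: 31 MHz, 45.5 MHz, 56.5 MHz, 71 MHz, 82 MHz.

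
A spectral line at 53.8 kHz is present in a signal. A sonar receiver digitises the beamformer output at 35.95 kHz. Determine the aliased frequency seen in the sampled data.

53.8 kHz mod fs = 17.85 kHz.
17.85 kHz ≤ fs/2 = 17.975 kHz, appears at 17.85 kHz.

17.85 kHz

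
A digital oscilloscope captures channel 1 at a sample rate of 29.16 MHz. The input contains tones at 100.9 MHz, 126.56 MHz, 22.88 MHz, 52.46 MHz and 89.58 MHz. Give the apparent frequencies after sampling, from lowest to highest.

2.1 MHz, 5.86 MHz, 6.28 MHz, 9.92 MHz, 13.42 MHz

fs/2 = 14.58 MHz.
100.9 MHz mod fs = 13.42 MHz.
13.42 MHz ≤ fs/2 = 14.58 MHz, appears at 13.42 MHz.
126.56 MHz mod fs = 9.92 MHz.
9.92 MHz ≤ fs/2 = 14.58 MHz, appears at 9.92 MHz.
22.88 MHz > fs/2 = 14.58 MHz, folds to fs − 22.88 MHz = 6.28 MHz.
52.46 MHz mod fs = 23.3 MHz.
23.3 MHz > fs/2 = 14.58 MHz, folds to fs − 23.3 MHz = 5.86 MHz.
89.58 MHz mod fs = 2.1 MHz.
2.1 MHz ≤ fs/2 = 14.58 MHz, appears at 2.1 MHz.
Distinct values: {2.1 MHz, 5.86 MHz, 6.28 MHz, 9.92 MHz, 13.42 MHz}.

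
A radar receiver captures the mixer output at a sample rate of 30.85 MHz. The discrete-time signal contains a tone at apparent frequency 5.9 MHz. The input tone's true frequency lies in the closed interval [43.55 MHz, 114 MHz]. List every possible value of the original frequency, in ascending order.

Frequencies that alias to 5.9 MHz are k·fs ± 5.9 MHz for integer k ≥ 0.
k=0: 5.9 MHz.
k=1: 24.95 MHz, 36.75 MHz.
k=2: 55.8 MHz, 67.6 MHz.
k=3: 86.65 MHz, 98.45 MHz.
k=4: 117.5 MHz, 129.3 MHz.
Within [43.55 MHz, 114 MHz]: 55.8 MHz, 67.6 MHz, 86.65 MHz, 98.45 MHz.

55.8 MHz, 67.6 MHz, 86.65 MHz, 98.45 MHz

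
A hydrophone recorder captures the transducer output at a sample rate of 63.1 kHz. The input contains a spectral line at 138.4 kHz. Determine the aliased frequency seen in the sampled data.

138.4 kHz mod fs = 12.2 kHz.
12.2 kHz ≤ fs/2 = 31.55 kHz, appears at 12.2 kHz.

12.2 kHz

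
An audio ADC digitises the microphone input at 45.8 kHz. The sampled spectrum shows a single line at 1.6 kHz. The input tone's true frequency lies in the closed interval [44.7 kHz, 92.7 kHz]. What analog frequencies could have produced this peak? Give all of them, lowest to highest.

47.4 kHz, 90 kHz

Frequencies that alias to 1.6 kHz are k·fs ± 1.6 kHz for integer k ≥ 0.
k=0: 1.6 kHz.
k=1: 44.2 kHz, 47.4 kHz.
k=2: 90 kHz, 93.2 kHz.
k=3: 135.8 kHz, 139 kHz.
Within [44.7 kHz, 92.7 kHz]: 47.4 kHz, 90 kHz.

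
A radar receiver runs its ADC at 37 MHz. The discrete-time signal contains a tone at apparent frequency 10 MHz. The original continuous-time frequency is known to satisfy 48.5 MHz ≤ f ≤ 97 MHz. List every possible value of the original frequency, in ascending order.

64 MHz, 84 MHz

Frequencies that alias to 10 MHz are k·fs ± 10 MHz for integer k ≥ 0.
k=0: 10 MHz.
k=1: 27 MHz, 47 MHz.
k=2: 64 MHz, 84 MHz.
k=3: 101 MHz, 121 MHz.
Within [48.5 MHz, 97 MHz]: 64 MHz, 84 MHz.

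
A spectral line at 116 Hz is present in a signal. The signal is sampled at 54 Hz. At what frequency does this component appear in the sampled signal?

116 Hz mod fs = 8 Hz.
8 Hz ≤ fs/2 = 27 Hz, appears at 8 Hz.

8 Hz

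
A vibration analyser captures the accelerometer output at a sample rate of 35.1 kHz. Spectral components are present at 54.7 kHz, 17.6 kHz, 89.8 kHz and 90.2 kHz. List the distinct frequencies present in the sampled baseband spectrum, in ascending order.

15.1 kHz, 15.5 kHz, 17.5 kHz

fs/2 = 17.55 kHz.
54.7 kHz mod fs = 19.6 kHz.
19.6 kHz > fs/2 = 17.55 kHz, folds to fs − 19.6 kHz = 15.5 kHz.
17.6 kHz > fs/2 = 17.55 kHz, folds to fs − 17.6 kHz = 17.5 kHz.
89.8 kHz mod fs = 19.6 kHz.
19.6 kHz > fs/2 = 17.55 kHz, folds to fs − 19.6 kHz = 15.5 kHz.
90.2 kHz mod fs = 20 kHz.
20 kHz > fs/2 = 17.55 kHz, folds to fs − 20 kHz = 15.1 kHz.
Distinct values: {15.1 kHz, 15.5 kHz, 17.5 kHz}.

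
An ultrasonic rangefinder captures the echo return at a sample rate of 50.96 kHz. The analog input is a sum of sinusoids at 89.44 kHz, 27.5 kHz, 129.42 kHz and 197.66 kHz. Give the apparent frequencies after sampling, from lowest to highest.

6.18 kHz, 12.48 kHz, 23.46 kHz

fs/2 = 25.48 kHz.
89.44 kHz mod fs = 38.48 kHz.
38.48 kHz > fs/2 = 25.48 kHz, folds to fs − 38.48 kHz = 12.48 kHz.
27.5 kHz > fs/2 = 25.48 kHz, folds to fs − 27.5 kHz = 23.46 kHz.
129.42 kHz mod fs = 27.5 kHz.
27.5 kHz > fs/2 = 25.48 kHz, folds to fs − 27.5 kHz = 23.46 kHz.
197.66 kHz mod fs = 44.78 kHz.
44.78 kHz > fs/2 = 25.48 kHz, folds to fs − 44.78 kHz = 6.18 kHz.
Distinct values: {6.18 kHz, 12.48 kHz, 23.46 kHz}.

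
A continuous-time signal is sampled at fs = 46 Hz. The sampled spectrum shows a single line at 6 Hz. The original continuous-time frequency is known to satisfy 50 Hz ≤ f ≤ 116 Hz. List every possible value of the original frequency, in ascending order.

Frequencies that alias to 6 Hz are k·fs ± 6 Hz for integer k ≥ 0.
k=0: 6 Hz.
k=1: 40 Hz, 52 Hz.
k=2: 86 Hz, 98 Hz.
k=3: 132 Hz, 144 Hz.
Within [50 Hz, 116 Hz]: 52 Hz, 86 Hz, 98 Hz.

52 Hz, 86 Hz, 98 Hz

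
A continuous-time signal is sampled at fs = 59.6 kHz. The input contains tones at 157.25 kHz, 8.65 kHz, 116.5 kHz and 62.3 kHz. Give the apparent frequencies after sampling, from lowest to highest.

fs/2 = 29.8 kHz.
157.25 kHz mod fs = 38.05 kHz.
38.05 kHz > fs/2 = 29.8 kHz, folds to fs − 38.05 kHz = 21.55 kHz.
8.65 kHz ≤ fs/2 = 29.8 kHz, passes unchanged.
116.5 kHz mod fs = 56.9 kHz.
56.9 kHz > fs/2 = 29.8 kHz, folds to fs − 56.9 kHz = 2.7 kHz.
62.3 kHz mod fs = 2.7 kHz.
2.7 kHz ≤ fs/2 = 29.8 kHz, appears at 2.7 kHz.
Distinct values: {2.7 kHz, 8.65 kHz, 21.55 kHz}.

2.7 kHz, 8.65 kHz, 21.55 kHz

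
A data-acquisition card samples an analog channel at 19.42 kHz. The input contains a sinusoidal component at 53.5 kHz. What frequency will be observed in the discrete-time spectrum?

4.76 kHz

53.5 kHz mod fs = 14.66 kHz.
14.66 kHz > fs/2 = 9.71 kHz, folds to fs − 14.66 kHz = 4.76 kHz.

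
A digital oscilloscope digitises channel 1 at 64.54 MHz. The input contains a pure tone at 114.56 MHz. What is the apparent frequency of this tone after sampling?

114.56 MHz mod fs = 50.02 MHz.
50.02 MHz > fs/2 = 32.27 MHz, folds to fs − 50.02 MHz = 14.52 MHz.

14.52 MHz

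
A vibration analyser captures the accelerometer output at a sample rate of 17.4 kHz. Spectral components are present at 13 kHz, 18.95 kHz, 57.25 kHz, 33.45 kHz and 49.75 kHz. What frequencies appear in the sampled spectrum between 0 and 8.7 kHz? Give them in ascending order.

fs/2 = 8.7 kHz.
13 kHz > fs/2 = 8.7 kHz, folds to fs − 13 kHz = 4.4 kHz.
18.95 kHz mod fs = 1.55 kHz.
1.55 kHz ≤ fs/2 = 8.7 kHz, appears at 1.55 kHz.
57.25 kHz mod fs = 5.05 kHz.
5.05 kHz ≤ fs/2 = 8.7 kHz, appears at 5.05 kHz.
33.45 kHz mod fs = 16.05 kHz.
16.05 kHz > fs/2 = 8.7 kHz, folds to fs − 16.05 kHz = 1.35 kHz.
49.75 kHz mod fs = 14.95 kHz.
14.95 kHz > fs/2 = 8.7 kHz, folds to fs − 14.95 kHz = 2.45 kHz.
Distinct values: {1.35 kHz, 1.55 kHz, 2.45 kHz, 4.4 kHz, 5.05 kHz}.

1.35 kHz, 1.55 kHz, 2.45 kHz, 4.4 kHz, 5.05 kHz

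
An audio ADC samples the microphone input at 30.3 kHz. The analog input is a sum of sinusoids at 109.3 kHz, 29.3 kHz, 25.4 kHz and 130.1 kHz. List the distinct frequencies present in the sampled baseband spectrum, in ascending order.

fs/2 = 15.15 kHz.
109.3 kHz mod fs = 18.4 kHz.
18.4 kHz > fs/2 = 15.15 kHz, folds to fs − 18.4 kHz = 11.9 kHz.
29.3 kHz > fs/2 = 15.15 kHz, folds to fs − 29.3 kHz = 1 kHz.
25.4 kHz > fs/2 = 15.15 kHz, folds to fs − 25.4 kHz = 4.9 kHz.
130.1 kHz mod fs = 8.9 kHz.
8.9 kHz ≤ fs/2 = 15.15 kHz, appears at 8.9 kHz.
Distinct values: {1 kHz, 4.9 kHz, 8.9 kHz, 11.9 kHz}.

1 kHz, 4.9 kHz, 8.9 kHz, 11.9 kHz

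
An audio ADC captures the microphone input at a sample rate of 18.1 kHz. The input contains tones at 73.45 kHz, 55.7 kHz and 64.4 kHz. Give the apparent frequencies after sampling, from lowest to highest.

1.05 kHz, 1.4 kHz, 8 kHz

fs/2 = 9.05 kHz.
73.45 kHz mod fs = 1.05 kHz.
1.05 kHz ≤ fs/2 = 9.05 kHz, appears at 1.05 kHz.
55.7 kHz mod fs = 1.4 kHz.
1.4 kHz ≤ fs/2 = 9.05 kHz, appears at 1.4 kHz.
64.4 kHz mod fs = 10.1 kHz.
10.1 kHz > fs/2 = 9.05 kHz, folds to fs − 10.1 kHz = 8 kHz.
Distinct values: {1.05 kHz, 1.4 kHz, 8 kHz}.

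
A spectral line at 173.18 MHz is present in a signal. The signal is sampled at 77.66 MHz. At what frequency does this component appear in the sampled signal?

173.18 MHz mod fs = 17.86 MHz.
17.86 MHz ≤ fs/2 = 38.83 MHz, appears at 17.86 MHz.

17.86 MHz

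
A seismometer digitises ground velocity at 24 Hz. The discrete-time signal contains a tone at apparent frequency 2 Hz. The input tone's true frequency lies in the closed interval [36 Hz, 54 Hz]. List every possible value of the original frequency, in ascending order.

Frequencies that alias to 2 Hz are k·fs ± 2 Hz for integer k ≥ 0.
k=0: 2 Hz.
k=1: 22 Hz, 26 Hz.
k=2: 46 Hz, 50 Hz.
k=3: 70 Hz, 74 Hz.
Within [36 Hz, 54 Hz]: 46 Hz, 50 Hz.

46 Hz, 50 Hz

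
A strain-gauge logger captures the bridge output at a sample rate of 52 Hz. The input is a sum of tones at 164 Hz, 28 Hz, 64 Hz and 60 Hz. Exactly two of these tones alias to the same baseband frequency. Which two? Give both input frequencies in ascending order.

60 Hz, 164 Hz

fs/2 = 26 Hz.
164 Hz mod fs = 8 Hz.
8 Hz ≤ fs/2 = 26 Hz, appears at 8 Hz.
28 Hz > fs/2 = 26 Hz, folds to fs − 28 Hz = 24 Hz.
64 Hz mod fs = 12 Hz.
12 Hz ≤ fs/2 = 26 Hz, appears at 12 Hz.
60 Hz mod fs = 8 Hz.
8 Hz ≤ fs/2 = 26 Hz, appears at 8 Hz.
60 Hz and 164 Hz both map to 8 Hz.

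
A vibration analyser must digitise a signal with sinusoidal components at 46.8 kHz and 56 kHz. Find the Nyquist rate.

Highest-frequency component: 56 kHz.
Nyquist rate = 2 × 56 kHz = 112 kHz.

112 kHz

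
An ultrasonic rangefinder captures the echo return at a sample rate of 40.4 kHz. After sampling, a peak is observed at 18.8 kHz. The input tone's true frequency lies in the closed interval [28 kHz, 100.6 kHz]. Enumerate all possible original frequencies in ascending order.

59.2 kHz, 62 kHz, 99.6 kHz

Frequencies that alias to 18.8 kHz are k·fs ± 18.8 kHz for integer k ≥ 0.
k=0: 18.8 kHz.
k=1: 21.6 kHz, 59.2 kHz.
k=2: 62 kHz, 99.6 kHz.
k=3: 102.4 kHz, 140 kHz.
Within [28 kHz, 100.6 kHz]: 59.2 kHz, 62 kHz, 99.6 kHz.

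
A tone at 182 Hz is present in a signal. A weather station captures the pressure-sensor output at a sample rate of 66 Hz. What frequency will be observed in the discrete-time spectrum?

182 Hz mod fs = 50 Hz.
50 Hz > fs/2 = 33 Hz, folds to fs − 50 Hz = 16 Hz.

16 Hz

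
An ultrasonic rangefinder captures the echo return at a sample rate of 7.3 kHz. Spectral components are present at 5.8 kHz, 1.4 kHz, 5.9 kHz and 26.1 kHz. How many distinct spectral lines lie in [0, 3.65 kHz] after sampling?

fs/2 = 3.65 kHz.
5.8 kHz > fs/2 = 3.65 kHz, folds to fs − 5.8 kHz = 1.5 kHz.
1.4 kHz ≤ fs/2 = 3.65 kHz, passes unchanged.
5.9 kHz > fs/2 = 3.65 kHz, folds to fs − 5.9 kHz = 1.4 kHz.
26.1 kHz mod fs = 4.2 kHz.
4.2 kHz > fs/2 = 3.65 kHz, folds to fs − 4.2 kHz = 3.1 kHz.
Distinct values: {1.4 kHz, 1.5 kHz, 3.1 kHz} → 3.

3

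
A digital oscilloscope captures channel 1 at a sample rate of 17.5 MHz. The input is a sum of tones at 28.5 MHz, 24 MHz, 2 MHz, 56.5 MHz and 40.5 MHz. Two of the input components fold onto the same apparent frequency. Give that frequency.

fs/2 = 8.75 MHz.
28.5 MHz mod fs = 11 MHz.
11 MHz > fs/2 = 8.75 MHz, folds to fs − 11 MHz = 6.5 MHz.
24 MHz mod fs = 6.5 MHz.
6.5 MHz ≤ fs/2 = 8.75 MHz, appears at 6.5 MHz.
2 MHz ≤ fs/2 = 8.75 MHz, passes unchanged.
56.5 MHz mod fs = 4 MHz.
4 MHz ≤ fs/2 = 8.75 MHz, appears at 4 MHz.
40.5 MHz mod fs = 5.5 MHz.
5.5 MHz ≤ fs/2 = 8.75 MHz, appears at 5.5 MHz.
24 MHz and 28.5 MHz both map to 6.5 MHz.

6.5 MHz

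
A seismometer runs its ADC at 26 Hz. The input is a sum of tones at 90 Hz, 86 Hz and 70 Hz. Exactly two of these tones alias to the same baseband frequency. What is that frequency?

8 Hz

fs/2 = 13 Hz.
90 Hz mod fs = 12 Hz.
12 Hz ≤ fs/2 = 13 Hz, appears at 12 Hz.
86 Hz mod fs = 8 Hz.
8 Hz ≤ fs/2 = 13 Hz, appears at 8 Hz.
70 Hz mod fs = 18 Hz.
18 Hz > fs/2 = 13 Hz, folds to fs − 18 Hz = 8 Hz.
70 Hz and 86 Hz both map to 8 Hz.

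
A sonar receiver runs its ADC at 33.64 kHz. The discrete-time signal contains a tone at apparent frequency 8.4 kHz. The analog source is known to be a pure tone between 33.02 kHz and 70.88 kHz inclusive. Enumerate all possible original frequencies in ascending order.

42.04 kHz, 58.88 kHz

Frequencies that alias to 8.4 kHz are k·fs ± 8.4 kHz for integer k ≥ 0.
k=0: 8.4 kHz.
k=1: 25.24 kHz, 42.04 kHz.
k=2: 58.88 kHz, 75.68 kHz.
k=3: 92.52 kHz, 109.32 kHz.
Within [33.02 kHz, 70.88 kHz]: 42.04 kHz, 58.88 kHz.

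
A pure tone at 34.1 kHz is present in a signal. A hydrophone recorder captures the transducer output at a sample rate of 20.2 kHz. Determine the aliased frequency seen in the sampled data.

34.1 kHz mod fs = 13.9 kHz.
13.9 kHz > fs/2 = 10.1 kHz, folds to fs − 13.9 kHz = 6.3 kHz.

6.3 kHz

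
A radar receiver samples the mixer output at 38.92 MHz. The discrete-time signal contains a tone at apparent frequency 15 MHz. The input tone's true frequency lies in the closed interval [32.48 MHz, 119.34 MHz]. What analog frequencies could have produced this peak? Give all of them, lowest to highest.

53.92 MHz, 62.84 MHz, 92.84 MHz, 101.76 MHz

Frequencies that alias to 15 MHz are k·fs ± 15 MHz for integer k ≥ 0.
k=0: 15 MHz.
k=1: 23.92 MHz, 53.92 MHz.
k=2: 62.84 MHz, 92.84 MHz.
k=3: 101.76 MHz, 131.76 MHz.
k=4: 140.68 MHz, 170.68 MHz.
Within [32.48 MHz, 119.34 MHz]: 53.92 MHz, 62.84 MHz, 92.84 MHz, 101.76 MHz.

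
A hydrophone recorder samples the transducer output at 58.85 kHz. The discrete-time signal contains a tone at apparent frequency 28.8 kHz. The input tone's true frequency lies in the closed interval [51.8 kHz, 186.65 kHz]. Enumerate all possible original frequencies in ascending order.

87.65 kHz, 88.9 kHz, 146.5 kHz, 147.75 kHz

Frequencies that alias to 28.8 kHz are k·fs ± 28.8 kHz for integer k ≥ 0.
k=0: 28.8 kHz.
k=1: 30.05 kHz, 87.65 kHz.
k=2: 88.9 kHz, 146.5 kHz.
k=3: 147.75 kHz, 205.35 kHz.
k=4: 206.6 kHz, 264.2 kHz.
Within [51.8 kHz, 186.65 kHz]: 87.65 kHz, 88.9 kHz, 146.5 kHz, 147.75 kHz.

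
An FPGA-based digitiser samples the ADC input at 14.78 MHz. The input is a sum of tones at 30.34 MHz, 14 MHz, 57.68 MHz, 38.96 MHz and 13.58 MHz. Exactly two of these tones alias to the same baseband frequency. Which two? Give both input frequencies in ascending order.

14 MHz, 30.34 MHz

fs/2 = 7.39 MHz.
30.34 MHz mod fs = 0.78 MHz.
0.78 MHz ≤ fs/2 = 7.39 MHz, appears at 0.78 MHz.
14 MHz > fs/2 = 7.39 MHz, folds to fs − 14 MHz = 0.78 MHz.
57.68 MHz mod fs = 13.34 MHz.
13.34 MHz > fs/2 = 7.39 MHz, folds to fs − 13.34 MHz = 1.44 MHz.
38.96 MHz mod fs = 9.4 MHz.
9.4 MHz > fs/2 = 7.39 MHz, folds to fs − 9.4 MHz = 5.38 MHz.
13.58 MHz > fs/2 = 7.39 MHz, folds to fs − 13.58 MHz = 1.2 MHz.
14 MHz and 30.34 MHz both map to 0.78 MHz.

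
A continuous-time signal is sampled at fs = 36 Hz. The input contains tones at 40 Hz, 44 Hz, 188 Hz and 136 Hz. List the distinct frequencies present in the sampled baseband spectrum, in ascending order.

4 Hz, 8 Hz

fs/2 = 18 Hz.
40 Hz mod fs = 4 Hz.
4 Hz ≤ fs/2 = 18 Hz, appears at 4 Hz.
44 Hz mod fs = 8 Hz.
8 Hz ≤ fs/2 = 18 Hz, appears at 8 Hz.
188 Hz mod fs = 8 Hz.
8 Hz ≤ fs/2 = 18 Hz, appears at 8 Hz.
136 Hz mod fs = 28 Hz.
28 Hz > fs/2 = 18 Hz, folds to fs − 28 Hz = 8 Hz.
Distinct values: {4 Hz, 8 Hz}.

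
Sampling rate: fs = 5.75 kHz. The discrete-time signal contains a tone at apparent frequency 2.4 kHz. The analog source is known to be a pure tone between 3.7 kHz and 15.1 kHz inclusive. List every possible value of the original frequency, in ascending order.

8.15 kHz, 9.1 kHz, 13.9 kHz, 14.85 kHz

Frequencies that alias to 2.4 kHz are k·fs ± 2.4 kHz for integer k ≥ 0.
k=0: 2.4 kHz.
k=1: 3.35 kHz, 8.15 kHz.
k=2: 9.1 kHz, 13.9 kHz.
k=3: 14.85 kHz, 19.65 kHz.
k=4: 20.6 kHz, 25.4 kHz.
Within [3.7 kHz, 15.1 kHz]: 8.15 kHz, 9.1 kHz, 13.9 kHz, 14.85 kHz.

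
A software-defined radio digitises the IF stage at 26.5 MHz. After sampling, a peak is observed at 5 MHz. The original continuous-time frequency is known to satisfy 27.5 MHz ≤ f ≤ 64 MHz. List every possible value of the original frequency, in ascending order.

31.5 MHz, 48 MHz, 58 MHz

Frequencies that alias to 5 MHz are k·fs ± 5 MHz for integer k ≥ 0.
k=0: 5 MHz.
k=1: 21.5 MHz, 31.5 MHz.
k=2: 48 MHz, 58 MHz.
k=3: 74.5 MHz, 84.5 MHz.
Within [27.5 MHz, 64 MHz]: 31.5 MHz, 48 MHz, 58 MHz.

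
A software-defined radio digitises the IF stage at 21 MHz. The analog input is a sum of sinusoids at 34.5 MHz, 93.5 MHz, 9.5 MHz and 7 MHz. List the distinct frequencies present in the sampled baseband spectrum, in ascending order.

7 MHz, 7.5 MHz, 9.5 MHz

fs/2 = 10.5 MHz.
34.5 MHz mod fs = 13.5 MHz.
13.5 MHz > fs/2 = 10.5 MHz, folds to fs − 13.5 MHz = 7.5 MHz.
93.5 MHz mod fs = 9.5 MHz.
9.5 MHz ≤ fs/2 = 10.5 MHz, appears at 9.5 MHz.
9.5 MHz ≤ fs/2 = 10.5 MHz, passes unchanged.
7 MHz ≤ fs/2 = 10.5 MHz, passes unchanged.
Distinct values: {7 MHz, 7.5 MHz, 9.5 MHz}.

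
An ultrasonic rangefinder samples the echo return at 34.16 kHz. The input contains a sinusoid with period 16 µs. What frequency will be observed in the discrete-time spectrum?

5.82 kHz

T = 16 µs → f = 1/T = 62.5 kHz.
62.5 kHz mod fs = 28.34 kHz.
28.34 kHz > fs/2 = 17.08 kHz, folds to fs − 28.34 kHz = 5.82 kHz.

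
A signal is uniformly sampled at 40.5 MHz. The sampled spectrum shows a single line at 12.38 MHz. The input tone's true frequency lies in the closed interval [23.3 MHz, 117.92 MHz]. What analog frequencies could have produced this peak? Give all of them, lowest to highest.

Frequencies that alias to 12.38 MHz are k·fs ± 12.38 MHz for integer k ≥ 0.
k=0: 12.38 MHz.
k=1: 28.12 MHz, 52.88 MHz.
k=2: 68.62 MHz, 93.38 MHz.
k=3: 109.12 MHz, 133.88 MHz.
k=4: 149.62 MHz, 174.38 MHz.
Within [23.3 MHz, 117.92 MHz]: 28.12 MHz, 52.88 MHz, 68.62 MHz, 93.38 MHz, 109.12 MHz.

28.12 MHz, 52.88 MHz, 68.62 MHz, 93.38 MHz, 109.12 MHz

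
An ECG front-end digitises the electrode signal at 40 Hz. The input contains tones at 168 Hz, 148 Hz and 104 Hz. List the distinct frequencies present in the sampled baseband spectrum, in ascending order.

8 Hz, 12 Hz, 16 Hz

fs/2 = 20 Hz.
168 Hz mod fs = 8 Hz.
8 Hz ≤ fs/2 = 20 Hz, appears at 8 Hz.
148 Hz mod fs = 28 Hz.
28 Hz > fs/2 = 20 Hz, folds to fs − 28 Hz = 12 Hz.
104 Hz mod fs = 24 Hz.
24 Hz > fs/2 = 20 Hz, folds to fs − 24 Hz = 16 Hz.
Distinct values: {8 Hz, 12 Hz, 16 Hz}.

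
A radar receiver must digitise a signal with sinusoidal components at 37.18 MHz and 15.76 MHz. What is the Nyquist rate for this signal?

Highest-frequency component: 37.18 MHz.
Nyquist rate = 2 × 37.18 MHz = 74.36 MHz.

74.36 MHz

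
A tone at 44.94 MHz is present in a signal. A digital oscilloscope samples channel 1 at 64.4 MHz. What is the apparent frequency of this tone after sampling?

44.94 MHz > fs/2 = 32.2 MHz, folds to fs − 44.94 MHz = 19.46 MHz.

19.46 MHz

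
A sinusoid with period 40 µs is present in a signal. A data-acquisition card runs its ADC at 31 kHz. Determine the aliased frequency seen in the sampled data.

6 kHz

T = 40 µs → f = 1/T = 25 kHz.
25 kHz > fs/2 = 15.5 kHz, folds to fs − 25 kHz = 6 kHz.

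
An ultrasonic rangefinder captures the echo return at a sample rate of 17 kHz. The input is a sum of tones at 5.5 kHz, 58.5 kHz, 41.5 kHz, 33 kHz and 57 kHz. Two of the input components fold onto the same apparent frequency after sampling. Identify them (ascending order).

fs/2 = 8.5 kHz.
5.5 kHz ≤ fs/2 = 8.5 kHz, passes unchanged.
58.5 kHz mod fs = 7.5 kHz.
7.5 kHz ≤ fs/2 = 8.5 kHz, appears at 7.5 kHz.
41.5 kHz mod fs = 7.5 kHz.
7.5 kHz ≤ fs/2 = 8.5 kHz, appears at 7.5 kHz.
33 kHz mod fs = 16 kHz.
16 kHz > fs/2 = 8.5 kHz, folds to fs − 16 kHz = 1 kHz.
57 kHz mod fs = 6 kHz.
6 kHz ≤ fs/2 = 8.5 kHz, appears at 6 kHz.
41.5 kHz and 58.5 kHz both map to 7.5 kHz.

41.5 kHz, 58.5 kHz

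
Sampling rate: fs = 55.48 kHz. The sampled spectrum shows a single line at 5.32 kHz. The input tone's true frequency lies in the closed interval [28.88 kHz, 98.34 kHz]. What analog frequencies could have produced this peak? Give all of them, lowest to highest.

50.16 kHz, 60.8 kHz

Frequencies that alias to 5.32 kHz are k·fs ± 5.32 kHz for integer k ≥ 0.
k=0: 5.32 kHz.
k=1: 50.16 kHz, 60.8 kHz.
k=2: 105.64 kHz, 116.28 kHz.
Within [28.88 kHz, 98.34 kHz]: 50.16 kHz, 60.8 kHz.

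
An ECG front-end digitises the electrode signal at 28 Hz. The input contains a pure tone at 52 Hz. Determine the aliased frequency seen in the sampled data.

4 Hz

52 Hz mod fs = 24 Hz.
24 Hz > fs/2 = 14 Hz, folds to fs − 24 Hz = 4 Hz.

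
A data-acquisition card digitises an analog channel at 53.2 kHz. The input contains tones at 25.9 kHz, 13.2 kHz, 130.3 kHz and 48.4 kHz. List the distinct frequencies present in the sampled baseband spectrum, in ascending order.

fs/2 = 26.6 kHz.
25.9 kHz ≤ fs/2 = 26.6 kHz, passes unchanged.
13.2 kHz ≤ fs/2 = 26.6 kHz, passes unchanged.
130.3 kHz mod fs = 23.9 kHz.
23.9 kHz ≤ fs/2 = 26.6 kHz, appears at 23.9 kHz.
48.4 kHz > fs/2 = 26.6 kHz, folds to fs − 48.4 kHz = 4.8 kHz.
Distinct values: {4.8 kHz, 13.2 kHz, 23.9 kHz, 25.9 kHz}.

4.8 kHz, 13.2 kHz, 23.9 kHz, 25.9 kHz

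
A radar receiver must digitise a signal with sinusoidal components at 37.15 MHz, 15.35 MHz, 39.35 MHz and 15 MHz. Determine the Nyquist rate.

Highest-frequency component: 39.35 MHz.
Nyquist rate = 2 × 39.35 MHz = 78.7 MHz.

78.7 MHz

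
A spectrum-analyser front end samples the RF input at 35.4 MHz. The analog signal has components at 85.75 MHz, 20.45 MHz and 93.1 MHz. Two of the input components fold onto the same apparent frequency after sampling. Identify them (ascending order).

20.45 MHz, 85.75 MHz

fs/2 = 17.7 MHz.
85.75 MHz mod fs = 14.95 MHz.
14.95 MHz ≤ fs/2 = 17.7 MHz, appears at 14.95 MHz.
20.45 MHz > fs/2 = 17.7 MHz, folds to fs − 20.45 MHz = 14.95 MHz.
93.1 MHz mod fs = 22.3 MHz.
22.3 MHz > fs/2 = 17.7 MHz, folds to fs − 22.3 MHz = 13.1 MHz.
20.45 MHz and 85.75 MHz both map to 14.95 MHz.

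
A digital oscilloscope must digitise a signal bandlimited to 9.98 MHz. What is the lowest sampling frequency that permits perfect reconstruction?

Nyquist rate = 2 × 9.98 MHz = 19.96 MHz.

19.96 MHz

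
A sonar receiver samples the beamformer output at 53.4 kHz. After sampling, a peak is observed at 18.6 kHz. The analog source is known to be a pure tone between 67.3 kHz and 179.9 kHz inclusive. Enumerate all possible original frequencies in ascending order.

Frequencies that alias to 18.6 kHz are k·fs ± 18.6 kHz for integer k ≥ 0.
k=0: 18.6 kHz.
k=1: 34.8 kHz, 72 kHz.
k=2: 88.2 kHz, 125.4 kHz.
k=3: 141.6 kHz, 178.8 kHz.
k=4: 195 kHz, 232.2 kHz.
Within [67.3 kHz, 179.9 kHz]: 72 kHz, 88.2 kHz, 125.4 kHz, 141.6 kHz, 178.8 kHz.

72 kHz, 88.2 kHz, 125.4 kHz, 141.6 kHz, 178.8 kHz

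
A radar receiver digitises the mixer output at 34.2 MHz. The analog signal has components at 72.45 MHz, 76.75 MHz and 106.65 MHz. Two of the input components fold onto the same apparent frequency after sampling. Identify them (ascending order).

fs/2 = 17.1 MHz.
72.45 MHz mod fs = 4.05 MHz.
4.05 MHz ≤ fs/2 = 17.1 MHz, appears at 4.05 MHz.
76.75 MHz mod fs = 8.35 MHz.
8.35 MHz ≤ fs/2 = 17.1 MHz, appears at 8.35 MHz.
106.65 MHz mod fs = 4.05 MHz.
4.05 MHz ≤ fs/2 = 17.1 MHz, appears at 4.05 MHz.
72.45 MHz and 106.65 MHz both map to 4.05 MHz.

72.45 MHz, 106.65 MHz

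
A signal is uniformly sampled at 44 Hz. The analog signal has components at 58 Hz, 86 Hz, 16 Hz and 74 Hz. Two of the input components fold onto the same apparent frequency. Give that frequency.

14 Hz

fs/2 = 22 Hz.
58 Hz mod fs = 14 Hz.
14 Hz ≤ fs/2 = 22 Hz, appears at 14 Hz.
86 Hz mod fs = 42 Hz.
42 Hz > fs/2 = 22 Hz, folds to fs − 42 Hz = 2 Hz.
16 Hz ≤ fs/2 = 22 Hz, passes unchanged.
74 Hz mod fs = 30 Hz.
30 Hz > fs/2 = 22 Hz, folds to fs − 30 Hz = 14 Hz.
58 Hz and 74 Hz both map to 14 Hz.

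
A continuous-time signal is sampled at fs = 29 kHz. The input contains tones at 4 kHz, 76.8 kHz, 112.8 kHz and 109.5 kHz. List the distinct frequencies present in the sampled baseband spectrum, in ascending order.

fs/2 = 14.5 kHz.
4 kHz ≤ fs/2 = 14.5 kHz, passes unchanged.
76.8 kHz mod fs = 18.8 kHz.
18.8 kHz > fs/2 = 14.5 kHz, folds to fs − 18.8 kHz = 10.2 kHz.
112.8 kHz mod fs = 25.8 kHz.
25.8 kHz > fs/2 = 14.5 kHz, folds to fs − 25.8 kHz = 3.2 kHz.
109.5 kHz mod fs = 22.5 kHz.
22.5 kHz > fs/2 = 14.5 kHz, folds to fs − 22.5 kHz = 6.5 kHz.
Distinct values: {3.2 kHz, 4 kHz, 6.5 kHz, 10.2 kHz}.

3.2 kHz, 4 kHz, 6.5 kHz, 10.2 kHz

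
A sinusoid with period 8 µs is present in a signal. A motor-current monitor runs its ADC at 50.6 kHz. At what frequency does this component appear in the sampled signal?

T = 8 µs → f = 1/T = 125 kHz.
125 kHz mod fs = 23.8 kHz.
23.8 kHz ≤ fs/2 = 25.3 kHz, appears at 23.8 kHz.

23.8 kHz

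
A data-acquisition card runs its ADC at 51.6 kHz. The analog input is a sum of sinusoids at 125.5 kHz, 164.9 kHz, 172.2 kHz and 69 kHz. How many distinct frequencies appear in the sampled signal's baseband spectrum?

3

fs/2 = 25.8 kHz.
125.5 kHz mod fs = 22.3 kHz.
22.3 kHz ≤ fs/2 = 25.8 kHz, appears at 22.3 kHz.
164.9 kHz mod fs = 10.1 kHz.
10.1 kHz ≤ fs/2 = 25.8 kHz, appears at 10.1 kHz.
172.2 kHz mod fs = 17.4 kHz.
17.4 kHz ≤ fs/2 = 25.8 kHz, appears at 17.4 kHz.
69 kHz mod fs = 17.4 kHz.
17.4 kHz ≤ fs/2 = 25.8 kHz, appears at 17.4 kHz.
Distinct values: {10.1 kHz, 17.4 kHz, 22.3 kHz} → 3.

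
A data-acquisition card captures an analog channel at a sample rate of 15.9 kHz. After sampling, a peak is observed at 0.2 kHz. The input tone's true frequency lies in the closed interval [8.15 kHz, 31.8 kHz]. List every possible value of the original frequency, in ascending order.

Frequencies that alias to 0.2 kHz are k·fs ± 0.2 kHz for integer k ≥ 0.
k=0: 0.2 kHz.
k=1: 15.7 kHz, 16.1 kHz.
k=2: 31.6 kHz, 32 kHz.
k=3: 47.5 kHz, 47.9 kHz.
Within [8.15 kHz, 31.8 kHz]: 15.7 kHz, 16.1 kHz, 31.6 kHz.

15.7 kHz, 16.1 kHz, 31.6 kHz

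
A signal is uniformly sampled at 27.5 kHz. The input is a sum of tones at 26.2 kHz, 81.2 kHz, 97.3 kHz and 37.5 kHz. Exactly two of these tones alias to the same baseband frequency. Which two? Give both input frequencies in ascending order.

26.2 kHz, 81.2 kHz

fs/2 = 13.75 kHz.
26.2 kHz > fs/2 = 13.75 kHz, folds to fs − 26.2 kHz = 1.3 kHz.
81.2 kHz mod fs = 26.2 kHz.
26.2 kHz > fs/2 = 13.75 kHz, folds to fs − 26.2 kHz = 1.3 kHz.
97.3 kHz mod fs = 14.8 kHz.
14.8 kHz > fs/2 = 13.75 kHz, folds to fs − 14.8 kHz = 12.7 kHz.
37.5 kHz mod fs = 10 kHz.
10 kHz ≤ fs/2 = 13.75 kHz, appears at 10 kHz.
26.2 kHz and 81.2 kHz both map to 1.3 kHz.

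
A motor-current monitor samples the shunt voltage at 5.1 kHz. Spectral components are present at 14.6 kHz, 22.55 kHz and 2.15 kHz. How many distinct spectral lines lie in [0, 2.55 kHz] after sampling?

fs/2 = 2.55 kHz.
14.6 kHz mod fs = 4.4 kHz.
4.4 kHz > fs/2 = 2.55 kHz, folds to fs − 4.4 kHz = 0.7 kHz.
22.55 kHz mod fs = 2.15 kHz.
2.15 kHz ≤ fs/2 = 2.55 kHz, appears at 2.15 kHz.
2.15 kHz ≤ fs/2 = 2.55 kHz, passes unchanged.
Distinct values: {0.7 kHz, 2.15 kHz} → 2.

2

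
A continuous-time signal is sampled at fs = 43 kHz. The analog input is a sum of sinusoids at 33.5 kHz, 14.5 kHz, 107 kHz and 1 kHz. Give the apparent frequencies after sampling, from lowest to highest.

1 kHz, 9.5 kHz, 14.5 kHz, 21 kHz

fs/2 = 21.5 kHz.
33.5 kHz > fs/2 = 21.5 kHz, folds to fs − 33.5 kHz = 9.5 kHz.
14.5 kHz ≤ fs/2 = 21.5 kHz, passes unchanged.
107 kHz mod fs = 21 kHz.
21 kHz ≤ fs/2 = 21.5 kHz, appears at 21 kHz.
1 kHz ≤ fs/2 = 21.5 kHz, passes unchanged.
Distinct values: {1 kHz, 9.5 kHz, 14.5 kHz, 21 kHz}.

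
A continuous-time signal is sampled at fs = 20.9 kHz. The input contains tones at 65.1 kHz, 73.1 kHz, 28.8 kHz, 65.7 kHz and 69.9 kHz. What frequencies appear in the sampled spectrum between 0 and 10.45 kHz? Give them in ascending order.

2.4 kHz, 3 kHz, 7.2 kHz, 7.9 kHz, 10.4 kHz

fs/2 = 10.45 kHz.
65.1 kHz mod fs = 2.4 kHz.
2.4 kHz ≤ fs/2 = 10.45 kHz, appears at 2.4 kHz.
73.1 kHz mod fs = 10.4 kHz.
10.4 kHz ≤ fs/2 = 10.45 kHz, appears at 10.4 kHz.
28.8 kHz mod fs = 7.9 kHz.
7.9 kHz ≤ fs/2 = 10.45 kHz, appears at 7.9 kHz.
65.7 kHz mod fs = 3 kHz.
3 kHz ≤ fs/2 = 10.45 kHz, appears at 3 kHz.
69.9 kHz mod fs = 7.2 kHz.
7.2 kHz ≤ fs/2 = 10.45 kHz, appears at 7.2 kHz.
Distinct values: {2.4 kHz, 3 kHz, 7.2 kHz, 7.9 kHz, 10.4 kHz}.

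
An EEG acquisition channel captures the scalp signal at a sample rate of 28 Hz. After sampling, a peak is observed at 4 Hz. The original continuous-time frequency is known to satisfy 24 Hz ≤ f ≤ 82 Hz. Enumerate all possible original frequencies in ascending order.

24 Hz, 32 Hz, 52 Hz, 60 Hz, 80 Hz

Frequencies that alias to 4 Hz are k·fs ± 4 Hz for integer k ≥ 0.
k=0: 4 Hz.
k=1: 24 Hz, 32 Hz.
k=2: 52 Hz, 60 Hz.
k=3: 80 Hz, 88 Hz.
k=4: 108 Hz, 116 Hz.
Within [24 Hz, 82 Hz]: 24 Hz, 32 Hz, 52 Hz, 60 Hz, 80 Hz.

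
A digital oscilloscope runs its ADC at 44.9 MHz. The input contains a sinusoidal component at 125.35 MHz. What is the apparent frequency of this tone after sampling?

125.35 MHz mod fs = 35.55 MHz.
35.55 MHz > fs/2 = 22.45 MHz, folds to fs − 35.55 MHz = 9.35 MHz.

9.35 MHz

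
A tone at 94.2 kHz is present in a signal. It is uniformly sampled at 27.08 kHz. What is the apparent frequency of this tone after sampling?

12.96 kHz

94.2 kHz mod fs = 12.96 kHz.
12.96 kHz ≤ fs/2 = 13.54 kHz, appears at 12.96 kHz.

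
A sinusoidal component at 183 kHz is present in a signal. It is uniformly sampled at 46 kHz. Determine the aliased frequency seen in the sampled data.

1 kHz

183 kHz mod fs = 45 kHz.
45 kHz > fs/2 = 23 kHz, folds to fs − 45 kHz = 1 kHz.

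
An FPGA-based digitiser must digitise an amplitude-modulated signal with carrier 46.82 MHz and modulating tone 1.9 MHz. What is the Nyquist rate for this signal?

AM sidebands sit at fc ± fm = 44.92 MHz and 48.72 MHz.
Highest-frequency component: 48.72 MHz.
Nyquist rate = 2 × 48.72 MHz = 97.44 MHz.

97.44 MHz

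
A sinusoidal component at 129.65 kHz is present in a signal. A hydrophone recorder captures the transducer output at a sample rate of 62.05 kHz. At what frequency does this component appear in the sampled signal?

5.55 kHz

129.65 kHz mod fs = 5.55 kHz.
5.55 kHz ≤ fs/2 = 31.025 kHz, appears at 5.55 kHz.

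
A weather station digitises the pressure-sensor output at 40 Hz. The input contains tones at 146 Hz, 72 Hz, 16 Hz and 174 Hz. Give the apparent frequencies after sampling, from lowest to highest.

fs/2 = 20 Hz.
146 Hz mod fs = 26 Hz.
26 Hz > fs/2 = 20 Hz, folds to fs − 26 Hz = 14 Hz.
72 Hz mod fs = 32 Hz.
32 Hz > fs/2 = 20 Hz, folds to fs − 32 Hz = 8 Hz.
16 Hz ≤ fs/2 = 20 Hz, passes unchanged.
174 Hz mod fs = 14 Hz.
14 Hz ≤ fs/2 = 20 Hz, appears at 14 Hz.
Distinct values: {8 Hz, 14 Hz, 16 Hz}.

8 Hz, 14 Hz, 16 Hz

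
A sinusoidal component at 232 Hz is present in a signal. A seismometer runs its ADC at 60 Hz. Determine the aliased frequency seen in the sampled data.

8 Hz

232 Hz mod fs = 52 Hz.
52 Hz > fs/2 = 30 Hz, folds to fs − 52 Hz = 8 Hz.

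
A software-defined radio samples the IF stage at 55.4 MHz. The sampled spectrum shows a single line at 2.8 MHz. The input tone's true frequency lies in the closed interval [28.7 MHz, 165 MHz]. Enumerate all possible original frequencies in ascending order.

Frequencies that alias to 2.8 MHz are k·fs ± 2.8 MHz for integer k ≥ 0.
k=0: 2.8 MHz.
k=1: 52.6 MHz, 58.2 MHz.
k=2: 108 MHz, 113.6 MHz.
k=3: 163.4 MHz, 169 MHz.
k=4: 218.8 MHz, 224.4 MHz.
Within [28.7 MHz, 165 MHz]: 52.6 MHz, 58.2 MHz, 108 MHz, 113.6 MHz, 163.4 MHz.

52.6 MHz, 58.2 MHz, 108 MHz, 113.6 MHz, 163.4 MHz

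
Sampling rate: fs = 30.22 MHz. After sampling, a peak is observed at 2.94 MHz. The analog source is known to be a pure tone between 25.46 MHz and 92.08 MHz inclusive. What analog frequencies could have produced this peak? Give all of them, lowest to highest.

27.28 MHz, 33.16 MHz, 57.5 MHz, 63.38 MHz, 87.72 MHz

Frequencies that alias to 2.94 MHz are k·fs ± 2.94 MHz for integer k ≥ 0.
k=0: 2.94 MHz.
k=1: 27.28 MHz, 33.16 MHz.
k=2: 57.5 MHz, 63.38 MHz.
k=3: 87.72 MHz, 93.6 MHz.
k=4: 117.94 MHz, 123.82 MHz.
Within [25.46 MHz, 92.08 MHz]: 27.28 MHz, 33.16 MHz, 57.5 MHz, 63.38 MHz, 87.72 MHz.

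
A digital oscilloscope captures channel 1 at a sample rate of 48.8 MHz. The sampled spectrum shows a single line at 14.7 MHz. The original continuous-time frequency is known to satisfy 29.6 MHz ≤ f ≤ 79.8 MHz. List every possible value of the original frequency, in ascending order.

Frequencies that alias to 14.7 MHz are k·fs ± 14.7 MHz for integer k ≥ 0.
k=0: 14.7 MHz.
k=1: 34.1 MHz, 63.5 MHz.
k=2: 82.9 MHz, 112.3 MHz.
Within [29.6 MHz, 79.8 MHz]: 34.1 MHz, 63.5 MHz.

34.1 MHz, 63.5 MHz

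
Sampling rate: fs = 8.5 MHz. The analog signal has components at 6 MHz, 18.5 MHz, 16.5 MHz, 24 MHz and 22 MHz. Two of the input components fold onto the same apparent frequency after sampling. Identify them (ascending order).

fs/2 = 4.25 MHz.
6 MHz > fs/2 = 4.25 MHz, folds to fs − 6 MHz = 2.5 MHz.
18.5 MHz mod fs = 1.5 MHz.
1.5 MHz ≤ fs/2 = 4.25 MHz, appears at 1.5 MHz.
16.5 MHz mod fs = 8 MHz.
8 MHz > fs/2 = 4.25 MHz, folds to fs − 8 MHz = 0.5 MHz.
24 MHz mod fs = 7 MHz.
7 MHz > fs/2 = 4.25 MHz, folds to fs − 7 MHz = 1.5 MHz.
22 MHz mod fs = 5 MHz.
5 MHz > fs/2 = 4.25 MHz, folds to fs − 5 MHz = 3.5 MHz.
18.5 MHz and 24 MHz both map to 1.5 MHz.

18.5 MHz, 24 MHz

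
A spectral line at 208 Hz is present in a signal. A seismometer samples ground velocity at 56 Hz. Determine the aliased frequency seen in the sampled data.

16 Hz

208 Hz mod fs = 40 Hz.
40 Hz > fs/2 = 28 Hz, folds to fs − 40 Hz = 16 Hz.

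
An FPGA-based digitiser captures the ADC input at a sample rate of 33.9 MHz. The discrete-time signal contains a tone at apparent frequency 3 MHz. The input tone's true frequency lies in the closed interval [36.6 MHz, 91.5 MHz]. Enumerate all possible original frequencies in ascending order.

36.9 MHz, 64.8 MHz, 70.8 MHz

Frequencies that alias to 3 MHz are k·fs ± 3 MHz for integer k ≥ 0.
k=0: 3 MHz.
k=1: 30.9 MHz, 36.9 MHz.
k=2: 64.8 MHz, 70.8 MHz.
k=3: 98.7 MHz, 104.7 MHz.
Within [36.6 MHz, 91.5 MHz]: 36.9 MHz, 64.8 MHz, 70.8 MHz.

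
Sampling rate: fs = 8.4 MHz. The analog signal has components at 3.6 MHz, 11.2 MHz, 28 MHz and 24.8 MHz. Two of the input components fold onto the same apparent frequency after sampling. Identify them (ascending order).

fs/2 = 4.2 MHz.
3.6 MHz ≤ fs/2 = 4.2 MHz, passes unchanged.
11.2 MHz mod fs = 2.8 MHz.
2.8 MHz ≤ fs/2 = 4.2 MHz, appears at 2.8 MHz.
28 MHz mod fs = 2.8 MHz.
2.8 MHz ≤ fs/2 = 4.2 MHz, appears at 2.8 MHz.
24.8 MHz mod fs = 8 MHz.
8 MHz > fs/2 = 4.2 MHz, folds to fs − 8 MHz = 0.4 MHz.
11.2 MHz and 28 MHz both map to 2.8 MHz.

11.2 MHz, 28 MHz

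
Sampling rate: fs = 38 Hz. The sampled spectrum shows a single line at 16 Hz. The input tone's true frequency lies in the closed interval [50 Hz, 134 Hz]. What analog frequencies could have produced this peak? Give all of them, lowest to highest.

54 Hz, 60 Hz, 92 Hz, 98 Hz, 130 Hz

Frequencies that alias to 16 Hz are k·fs ± 16 Hz for integer k ≥ 0.
k=0: 16 Hz.
k=1: 22 Hz, 54 Hz.
k=2: 60 Hz, 92 Hz.
k=3: 98 Hz, 130 Hz.
k=4: 136 Hz, 168 Hz.
Within [50 Hz, 134 Hz]: 54 Hz, 60 Hz, 92 Hz, 98 Hz, 130 Hz.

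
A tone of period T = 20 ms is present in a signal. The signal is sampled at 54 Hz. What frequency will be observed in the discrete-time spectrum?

T = 20 ms → f = 1/T = 50 Hz.
50 Hz > fs/2 = 27 Hz, folds to fs − 50 Hz = 4 Hz.

4 Hz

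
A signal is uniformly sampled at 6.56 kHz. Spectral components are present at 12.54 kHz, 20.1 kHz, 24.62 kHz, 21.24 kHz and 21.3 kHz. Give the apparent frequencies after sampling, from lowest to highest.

0.42 kHz, 0.58 kHz, 1.56 kHz, 1.62 kHz

fs/2 = 3.28 kHz.
12.54 kHz mod fs = 5.98 kHz.
5.98 kHz > fs/2 = 3.28 kHz, folds to fs − 5.98 kHz = 0.58 kHz.
20.1 kHz mod fs = 0.42 kHz.
0.42 kHz ≤ fs/2 = 3.28 kHz, appears at 0.42 kHz.
24.62 kHz mod fs = 4.94 kHz.
4.94 kHz > fs/2 = 3.28 kHz, folds to fs − 4.94 kHz = 1.62 kHz.
21.24 kHz mod fs = 1.56 kHz.
1.56 kHz ≤ fs/2 = 3.28 kHz, appears at 1.56 kHz.
21.3 kHz mod fs = 1.62 kHz.
1.62 kHz ≤ fs/2 = 3.28 kHz, appears at 1.62 kHz.
Distinct values: {0.42 kHz, 0.58 kHz, 1.56 kHz, 1.62 kHz}.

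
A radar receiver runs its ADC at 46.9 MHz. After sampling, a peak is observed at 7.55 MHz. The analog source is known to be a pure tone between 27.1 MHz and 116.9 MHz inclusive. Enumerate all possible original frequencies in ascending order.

Frequencies that alias to 7.55 MHz are k·fs ± 7.55 MHz for integer k ≥ 0.
k=0: 7.55 MHz.
k=1: 39.35 MHz, 54.45 MHz.
k=2: 86.25 MHz, 101.35 MHz.
k=3: 133.15 MHz, 148.25 MHz.
Within [27.1 MHz, 116.9 MHz]: 39.35 MHz, 54.45 MHz, 86.25 MHz, 101.35 MHz.

39.35 MHz, 54.45 MHz, 86.25 MHz, 101.35 MHz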